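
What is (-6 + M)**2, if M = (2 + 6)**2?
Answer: 3364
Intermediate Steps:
M = 64 (M = 8**2 = 64)
(-6 + M)**2 = (-6 + 64)**2 = 58**2 = 3364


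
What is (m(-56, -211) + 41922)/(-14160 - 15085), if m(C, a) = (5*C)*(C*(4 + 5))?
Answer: -183042/29245 ≈ -6.2589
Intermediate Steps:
m(C, a) = 45*C² (m(C, a) = (5*C)*(C*9) = (5*C)*(9*C) = 45*C²)
(m(-56, -211) + 41922)/(-14160 - 15085) = (45*(-56)² + 41922)/(-14160 - 15085) = (45*3136 + 41922)/(-29245) = (141120 + 41922)*(-1/29245) = 183042*(-1/29245) = -183042/29245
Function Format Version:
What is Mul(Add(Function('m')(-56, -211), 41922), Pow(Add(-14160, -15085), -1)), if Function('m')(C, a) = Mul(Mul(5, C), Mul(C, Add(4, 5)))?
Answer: Rational(-183042, 29245) ≈ -6.2589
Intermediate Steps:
Function('m')(C, a) = Mul(45, Pow(C, 2)) (Function('m')(C, a) = Mul(Mul(5, C), Mul(C, 9)) = Mul(Mul(5, C), Mul(9, C)) = Mul(45, Pow(C, 2)))
Mul(Add(Function('m')(-56, -211), 41922), Pow(Add(-14160, -15085), -1)) = Mul(Add(Mul(45, Pow(-56, 2)), 41922), Pow(Add(-14160, -15085), -1)) = Mul(Add(Mul(45, 3136), 41922), Pow(-29245, -1)) = Mul(Add(141120, 41922), Rational(-1, 29245)) = Mul(183042, Rational(-1, 29245)) = Rational(-183042, 29245)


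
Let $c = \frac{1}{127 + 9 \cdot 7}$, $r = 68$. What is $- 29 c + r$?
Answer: $\frac{12891}{190} \approx 67.847$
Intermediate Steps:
$c = \frac{1}{190}$ ($c = \frac{1}{127 + 63} = \frac{1}{190} \approx 0.0052632$)
$- 29 c + r = \left(-29\right) \frac{1}{190} + 68 = - \frac{29}{190} + 68 = \frac{12891}{190}$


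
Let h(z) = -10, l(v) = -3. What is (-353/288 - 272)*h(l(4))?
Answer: 393445/144 ≈ 2732.3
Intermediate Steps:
(-353/288 - 272)*h(l(4)) = (-353/288 - 272)*(-10) = -78689/288*(-10) = 393445/144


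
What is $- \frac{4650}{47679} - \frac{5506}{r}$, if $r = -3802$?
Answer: $\frac{40806879}{30212593} \approx 1.3507$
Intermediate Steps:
$- \frac{4650}{47679} - \frac{5506}{r} = - \frac{4650}{47679} - \frac{5506}{-3802} = \left(-4650\right) \frac{1}{47679} - - \frac{2753}{1901} = - \frac{1550}{15893} + \frac{2753}{1901} = \frac{40806879}{30212593}$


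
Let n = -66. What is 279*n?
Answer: -18414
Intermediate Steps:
279*n = 279*(-66) = -18414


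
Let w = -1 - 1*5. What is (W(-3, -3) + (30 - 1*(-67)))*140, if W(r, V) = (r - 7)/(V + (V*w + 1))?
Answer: 26985/2 ≈ 13493.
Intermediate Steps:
w = -6 (w = -1 - 5 = -6)
W(r, V) = (-7 + r)/(1 - 5*V) (W(r, V) = (r - 7)/(V + (V*(-6) + 1)) = (-7 + r)/(V + (-6*V + 1)) = (-7 + r)/(V + (1 - 6*V)) = (-7 + r)/(1 - 5*V))
(W(-3, -3) + (30 - 1*(-67)))*140 = ((-7 - 3)/(1 - 5*(-3)) + (30 - 1*(-67)))*140 = (-10/(1 + 15) + (30 + 67))*140 = (-10/16 + 97)*140 = ((1/16)*(-10) + 97)*140 = (-5/8 + 97)*140 = (771/8)*140 = 26985/2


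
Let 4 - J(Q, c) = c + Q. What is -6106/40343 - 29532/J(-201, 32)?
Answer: -1192465814/6979339 ≈ -170.86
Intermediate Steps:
J(Q, c) = 4 - Q - c (J(Q, c) = 4 - (c + Q) = 4 - (Q + c) = 4 + (-Q - c) = 4 - Q - c)
-6106/40343 - 29532/J(-201, 32) = -6106/40343 - 29532/(4 - 1*(-201) - 1*32) = -6106*1/40343 - 29532/(4 + 201 - 32) = -6106/40343 - 29532/173 = -1192465814/6979339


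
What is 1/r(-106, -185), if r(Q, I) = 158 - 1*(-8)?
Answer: 1/166 ≈ 0.0060241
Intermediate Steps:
r(Q, I) = 166 (r(Q, I) = 158 + 8 = 166)
1/r(-106, -185) = 1/166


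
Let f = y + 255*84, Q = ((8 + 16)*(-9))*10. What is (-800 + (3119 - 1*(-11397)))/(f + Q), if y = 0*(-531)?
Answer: 381/535 ≈ 0.71215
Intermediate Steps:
Q = -2160 (Q = (24*(-9))*10 = -216*10 = -2160)
y = 0
f = 21420 (f = 0 + 255*84 = 0 + 21420 = 21420)
(-800 + (3119 - 1*(-11397)))/(f + Q) = (-800 + (3119 - 1*(-11397)))/(21420 - 2160) = (-800 + (3119 + 11397))/19260 = (-800 + 14516)*(1/19260) = 13716*(1/19260) = 381/535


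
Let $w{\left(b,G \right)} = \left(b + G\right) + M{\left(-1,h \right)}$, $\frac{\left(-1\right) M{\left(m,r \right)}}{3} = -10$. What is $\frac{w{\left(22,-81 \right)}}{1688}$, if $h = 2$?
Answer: $- \frac{29}{1688} \approx -0.01718$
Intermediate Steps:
$M{\left(m,r \right)} = 30$ ($M{\left(m,r \right)} = \left(-3\right) \left(-10\right) = 30$)
$w{\left(b,G \right)} = 30 + G + b$ ($w{\left(b,G \right)} = \left(b + G\right) + 30 = \left(G + b\right) + 30 = 30 + G + b$)
$\frac{w{\left(22,-81 \right)}}{1688} = \frac{30 - 81 + 22}{1688} = \left(-29\right) \frac{1}{1688} = - \frac{29}{1688}$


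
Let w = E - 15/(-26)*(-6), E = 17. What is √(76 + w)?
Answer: 2*√3783/13 ≈ 9.4625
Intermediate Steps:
w = 176/13 (w = 17 - 15/(-26)*(-6) = 17 - 15*(-1/26)*(-6) = 17 + (15/26)*(-6) = 17 - 45/13 = 176/13 ≈ 13.538)
√(76 + w) = √(76 + 176/13) = √(1164/13) = 2*√3783/13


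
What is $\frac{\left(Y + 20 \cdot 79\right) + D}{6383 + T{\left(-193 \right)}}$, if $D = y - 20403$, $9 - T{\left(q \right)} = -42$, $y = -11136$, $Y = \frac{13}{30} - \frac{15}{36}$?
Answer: $- \frac{1797539}{386040} \approx -4.6564$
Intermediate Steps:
$Y = \frac{1}{60}$ ($Y = 13 \cdot \frac{1}{30} - \frac{5}{12} = \frac{13}{30} - \frac{5}{12} = \frac{1}{60} \approx 0.016667$)
$T{\left(q \right)} = 51$ ($T{\left(q \right)} = 9 - -42 = 9 + 42 = 51$)
$D = -31539$ ($D = -11136 - 20403 = -31539$)
$\frac{\left(Y + 20 \cdot 79\right) + D}{6383 + T{\left(-193 \right)}} = \frac{\left(\frac{1}{60} + 20 \cdot 79\right) - 31539}{6383 + 51} = \frac{\left(\frac{1}{60} + 1580\right) - 31539}{6434} = \left(\frac{94801}{60} - 31539\right) \frac{1}{6434} = \left(- \frac{1797539}{60}\right) \frac{1}{6434} = - \frac{1797539}{386040}$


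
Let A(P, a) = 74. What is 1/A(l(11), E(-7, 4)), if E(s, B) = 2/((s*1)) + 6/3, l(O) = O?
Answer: 1/74 ≈ 0.013514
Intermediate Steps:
E(s, B) = 2 + 2/s (E(s, B) = 2/s + 6*(⅓) = 2/s + 2 = 2 + 2/s)
1/A(l(11), E(-7, 4)) = 1/74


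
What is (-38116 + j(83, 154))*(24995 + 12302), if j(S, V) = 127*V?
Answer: -692157726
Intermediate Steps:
(-38116 + j(83, 154))*(24995 + 12302) = (-38116 + 127*154)*(24995 + 12302) = (-38116 + 19558)*37297 = -18558*37297 = -692157726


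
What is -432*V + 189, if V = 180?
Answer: -77571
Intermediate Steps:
-432*V + 189 = -432*180 + 189 = -77760 + 189 = -77571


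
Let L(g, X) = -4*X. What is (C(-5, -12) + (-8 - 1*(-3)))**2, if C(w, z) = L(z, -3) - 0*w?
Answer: 49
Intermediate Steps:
C(w, z) = 12 (C(w, z) = -4*(-3) - 0*w = 12 - 1*0 = 12 + 0 = 12)
(C(-5, -12) + (-8 - 1*(-3)))**2 = (12 + (-8 - 1*(-3)))**2 = (12 + (-8 + 3))**2 = (12 - 5)**2 = 7**2 = 49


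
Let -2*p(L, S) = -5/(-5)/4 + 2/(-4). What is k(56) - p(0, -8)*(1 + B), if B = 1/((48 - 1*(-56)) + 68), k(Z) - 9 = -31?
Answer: -30445/1376 ≈ -22.126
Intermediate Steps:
k(Z) = -22 (k(Z) = 9 - 31 = -22)
B = 1/172 (B = 1/((48 + 56) + 68) = 1/(104 + 68) = 1/172 ≈ 0.0058140)
p(L, S) = ⅛ (p(L, S) = -(-5/(-5)/4 + 2/(-4))/2 = -(-5*(-⅕)*(¼) + 2*(-¼))/2 = -(1*(¼) - ½)/2 = -(¼ - ½)/2 = -½*(-¼) = ⅛)
k(56) - p(0, -8)*(1 + B) = -22 - (1 + 1/172)/8 = -22 - 173/(8*172) = -22 - 1*173/1376 = -22 - 173/1376 = -30445/1376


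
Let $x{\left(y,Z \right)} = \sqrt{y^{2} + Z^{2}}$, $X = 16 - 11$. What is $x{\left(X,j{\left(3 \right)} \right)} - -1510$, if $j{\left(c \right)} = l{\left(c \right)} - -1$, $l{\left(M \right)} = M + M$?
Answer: $1510 + \sqrt{74} \approx 1518.6$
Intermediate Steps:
$l{\left(M \right)} = 2 M$
$X = 5$
$j{\left(c \right)} = 1 + 2 c$ ($j{\left(c \right)} = 2 c - -1 = 2 c + 1 = 1 + 2 c$)
$x{\left(y,Z \right)} = \sqrt{Z^{2} + y^{2}}$
$x{\left(X,j{\left(3 \right)} \right)} - -1510 = \sqrt{\left(1 + 2 \cdot 3\right)^{2} + 5^{2}} - -1510 = \sqrt{\left(1 + 6\right)^{2} + 25} + 1510 = \sqrt{7^{2} + 25} + 1510 = \sqrt{49 + 25} + 1510 = \sqrt{74} + 1510 = 1510 + \sqrt{74}$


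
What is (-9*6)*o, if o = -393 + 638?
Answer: -13230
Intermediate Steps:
o = 245
(-9*6)*o = -9*6*245 = -54*245 = -13230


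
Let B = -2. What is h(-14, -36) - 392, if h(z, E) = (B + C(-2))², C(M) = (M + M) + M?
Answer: -328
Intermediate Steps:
C(M) = 3*M (C(M) = 2*M + M = 3*M)
h(z, E) = 64 (h(z, E) = (-2 + 3*(-2))² = (-2 - 6)² = (-8)² = 64)
h(-14, -36) - 392 = 64 - 392 = -328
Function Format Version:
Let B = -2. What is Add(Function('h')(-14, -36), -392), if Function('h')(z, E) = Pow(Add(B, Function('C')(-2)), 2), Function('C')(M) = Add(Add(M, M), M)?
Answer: -328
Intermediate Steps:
Function('C')(M) = Mul(3, M) (Function('C')(M) = Add(Mul(2, M), M) = Mul(3, M))
Function('h')(z, E) = 64 (Function('h')(z, E) = Pow(Add(-2, Mul(3, -2)), 2) = Pow(Add(-2, -6), 2) = Pow(-8, 2) = 64)
Add(Function('h')(-14, -36), -392) = Add(64, -392) = -328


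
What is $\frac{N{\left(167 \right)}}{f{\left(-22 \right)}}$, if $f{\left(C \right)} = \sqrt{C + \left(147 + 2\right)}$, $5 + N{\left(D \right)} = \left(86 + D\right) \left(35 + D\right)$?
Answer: $\frac{51101 \sqrt{127}}{127} \approx 4534.5$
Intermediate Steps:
$N{\left(D \right)} = -5 + \left(35 + D\right) \left(86 + D\right)$ ($N{\left(D \right)} = -5 + \left(86 + D\right) \left(35 + D\right) = -5 + \left(35 + D\right) \left(86 + D\right)$)
$f{\left(C \right)} = \sqrt{149 + C}$ ($f{\left(C \right)} = \sqrt{C + 149} = \sqrt{149 + C}$)
$\frac{N{\left(167 \right)}}{f{\left(-22 \right)}} = \frac{3005 + 167^{2} + 121 \cdot 167}{\sqrt{149 - 22}} = \frac{3005 + 27889 + 20207}{\sqrt{127}} = 51101 \frac{\sqrt{127}}{127} = \frac{51101 \sqrt{127}}{127}$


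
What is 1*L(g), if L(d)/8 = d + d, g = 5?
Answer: 80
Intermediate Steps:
L(d) = 16*d (L(d) = 8*(d + d) = 8*(2*d) = 16*d)
1*L(g) = 1*(16*5) = 1*80 = 80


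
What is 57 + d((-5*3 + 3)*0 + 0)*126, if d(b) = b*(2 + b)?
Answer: 57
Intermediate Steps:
57 + d((-5*3 + 3)*0 + 0)*126 = 57 + (((-5*3 + 3)*0 + 0)*(2 + ((-5*3 + 3)*0 + 0)))*126 = 57 + (((-15 + 3)*0 + 0)*(2 + ((-15 + 3)*0 + 0)))*126 = 57 + ((-12*0 + 0)*(2 + (-12*0 + 0)))*126 = 57 + ((0 + 0)*(2 + (0 + 0)))*126 = 57 + (0*(2 + 0))*126 = 57 + (0*2)*126 = 57 + 0*126 = 57 + 0 = 57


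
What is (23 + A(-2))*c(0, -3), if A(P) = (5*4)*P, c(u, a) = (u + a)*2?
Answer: 102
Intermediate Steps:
c(u, a) = 2*a + 2*u (c(u, a) = (a + u)*2 = 2*a + 2*u)
A(P) = 20*P
(23 + A(-2))*c(0, -3) = (23 + 20*(-2))*(2*(-3) + 2*0) = (23 - 40)*(-6 + 0) = -17*(-6) = 102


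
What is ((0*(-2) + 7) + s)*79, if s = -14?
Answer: -553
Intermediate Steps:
((0*(-2) + 7) + s)*79 = ((0*(-2) + 7) - 14)*79 = ((0 + 7) - 14)*79 = (7 - 14)*79 = -7*79 = -553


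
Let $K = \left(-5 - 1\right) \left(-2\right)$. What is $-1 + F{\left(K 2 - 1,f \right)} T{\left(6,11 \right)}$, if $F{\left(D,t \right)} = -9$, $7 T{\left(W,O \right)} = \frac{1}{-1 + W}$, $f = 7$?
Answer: $- \frac{44}{35} \approx -1.2571$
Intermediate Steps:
$K = 12$ ($K = \left(-6\right) \left(-2\right) = 12$)
$T{\left(W,O \right)} = \frac{1}{7 \left(-1 + W\right)}$
$-1 + F{\left(K 2 - 1,f \right)} T{\left(6,11 \right)} = -1 - 9 \frac{1}{7 \left(-1 + 6\right)} = -1 - 9 \frac{1}{7 \cdot 5} = -1 - 9 \cdot \frac{1}{7} \cdot \frac{1}{5} = -1 - \frac{9}{35} = - \frac{44}{35}$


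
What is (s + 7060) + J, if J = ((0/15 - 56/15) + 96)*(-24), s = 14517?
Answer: 96813/5 ≈ 19363.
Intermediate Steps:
J = -11072/5 (J = ((0*(1/15) - 56*1/15) + 96)*(-24) = ((0 - 56/15) + 96)*(-24) = (-56/15 + 96)*(-24) = (1384/15)*(-24) = -11072/5 ≈ -2214.4)
(s + 7060) + J = (14517 + 7060) - 11072/5 = 21577 - 11072/5 = 96813/5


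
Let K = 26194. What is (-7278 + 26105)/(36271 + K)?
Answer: 18827/62465 ≈ 0.30140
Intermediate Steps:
(-7278 + 26105)/(36271 + K) = (-7278 + 26105)/(36271 + 26194) = 18827/62465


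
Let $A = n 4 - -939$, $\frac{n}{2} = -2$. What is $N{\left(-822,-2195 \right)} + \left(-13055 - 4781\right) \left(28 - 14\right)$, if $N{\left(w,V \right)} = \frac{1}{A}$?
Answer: $- \frac{230476791}{923} \approx -2.497 \cdot 10^{5}$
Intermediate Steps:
$n = -4$ ($n = 2 \left(-2\right) = -4$)
$A = 923$ ($A = \left(-4\right) 4 - -939 = -16 + 939 = 923$)
$N{\left(w,V \right)} = \frac{1}{923}$
$N{\left(-822,-2195 \right)} + \left(-13055 - 4781\right) \left(28 - 14\right) = \frac{1}{923} + \left(-13055 - 4781\right) \left(28 - 14\right) = \frac{1}{923} + \left(-13055 - 4781\right) 14 = \frac{1}{923} - 249704 = - \frac{230476791}{923}$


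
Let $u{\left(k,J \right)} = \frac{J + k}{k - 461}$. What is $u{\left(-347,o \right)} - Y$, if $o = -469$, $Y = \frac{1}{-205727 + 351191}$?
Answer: $\frac{14837227}{14691864} \approx 1.0099$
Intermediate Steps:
$Y = \frac{1}{145464} \approx 6.8746 \cdot 10^{-6}$
$u{\left(k,J \right)} = \frac{J + k}{-461 + k}$
$u{\left(-347,o \right)} - Y = \frac{-469 - 347}{-461 - 347} - \frac{1}{145464} = \frac{1}{-808} \left(-816\right) - \frac{1}{145464} = \left(- \frac{1}{808}\right) \left(-816\right) - \frac{1}{145464} = \frac{102}{101} - \frac{1}{145464} = \frac{14837227}{14691864}$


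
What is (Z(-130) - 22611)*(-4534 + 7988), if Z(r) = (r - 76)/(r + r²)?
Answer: -654855389452/8385 ≈ -7.8098e+7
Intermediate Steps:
Z(r) = (-76 + r)/(r + r²)
(Z(-130) - 22611)*(-4534 + 7988) = ((-76 - 130)/((-130)*(1 - 130)) - 22611)*(-4534 + 7988) = (-1/130*(-206)/(-129) - 22611)*3454 = (-1/130*(-1/129)*(-206) - 22611)*3454 = (-103/8385 - 22611)*3454 = -189593338/8385*3454 = -654855389452/8385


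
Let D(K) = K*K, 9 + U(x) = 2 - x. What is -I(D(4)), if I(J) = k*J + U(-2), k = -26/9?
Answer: 461/9 ≈ 51.222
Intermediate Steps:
U(x) = -7 - x (U(x) = -9 + (2 - x) = -7 - x)
D(K) = K²
k = -26/9 (k = -26*⅑ = -26/9 ≈ -2.8889)
I(J) = -5 - 26*J/9 (I(J) = -26*J/9 + (-7 - 1*(-2)) = -26*J/9 + (-7 + 2) = -26*J/9 - 5 = -5 - 26*J/9)
-I(D(4)) = -(-5 - 26/9*4²) = -(-5 - 26/9*16) = -(-5 - 416/9) = -1*(-461/9) = 461/9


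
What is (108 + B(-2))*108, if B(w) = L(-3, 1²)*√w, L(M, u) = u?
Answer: 11664 + 108*I*√2 ≈ 11664.0 + 152.74*I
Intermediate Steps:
B(w) = √w (B(w) = 1²*√w = 1*√w = √w)
(108 + B(-2))*108 = (108 + √(-2))*108 = (108 + I*√2)*108 = 11664 + 108*I*√2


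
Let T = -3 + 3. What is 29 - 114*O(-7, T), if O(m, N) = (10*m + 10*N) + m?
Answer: 8807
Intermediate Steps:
T = 0
O(m, N) = 10*N + 11*m (O(m, N) = (10*N + 10*m) + m = 10*N + 11*m)
29 - 114*O(-7, T) = 29 - 114*(10*0 + 11*(-7)) = 29 - 114*(0 - 77) = 29 - 114*(-77) = 29 + 8778 = 8807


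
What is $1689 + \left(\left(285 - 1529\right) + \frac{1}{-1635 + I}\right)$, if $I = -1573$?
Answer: $\frac{1427559}{3208} \approx 445.0$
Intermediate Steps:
$1689 + \left(\left(285 - 1529\right) + \frac{1}{-1635 + I}\right) = 1689 + \left(\left(285 - 1529\right) + \frac{1}{-1635 - 1573}\right) = 1689 - \left(1244 - \frac{1}{-3208}\right) = 1689 - \frac{3990753}{3208} = \frac{1427559}{3208}$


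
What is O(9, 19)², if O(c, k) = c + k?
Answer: 784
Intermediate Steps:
O(9, 19)² = (9 + 19)² = 28² = 784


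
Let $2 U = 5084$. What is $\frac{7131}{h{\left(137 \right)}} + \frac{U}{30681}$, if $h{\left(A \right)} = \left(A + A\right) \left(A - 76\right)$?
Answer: $\frac{261273199}{512802234} \approx 0.5095$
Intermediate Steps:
$U = 2542$ ($U = \frac{1}{2} \cdot 5084 = 2542$)
$h{\left(A \right)} = 2 A \left(-76 + A\right)$
$\frac{7131}{h{\left(137 \right)}} + \frac{U}{30681} = \frac{7131}{2 \cdot 137 \left(-76 + 137\right)} + \frac{2542}{30681} = \frac{7131}{2 \cdot 137 \cdot 61} + 2542 \cdot \frac{1}{30681} = \frac{7131}{16714} + \frac{2542}{30681} = \frac{261273199}{512802234}$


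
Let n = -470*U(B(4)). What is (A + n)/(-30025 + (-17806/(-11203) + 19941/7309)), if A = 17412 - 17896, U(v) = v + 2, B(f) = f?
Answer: 19324323572/175583952507 ≈ 0.11006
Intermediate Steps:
U(v) = 2 + v
n = -2820 (n = -470*(2 + 4) = -470*6 = -2820)
A = -484
(A + n)/(-30025 + (-17806/(-11203) + 19941/7309)) = (-484 - 2820)/(-30025 + (-17806/(-11203) + 19941/7309)) = -3304/(-30025 + (-17806*(-1/11203) + 19941*(1/7309))) = -3304/(-30025 + (17806/11203 + 19941/7309)) = -3304/(-30025 + 353543077/81882727) = -3304/(-2458175335098/81882727) = -3304*(-81882727/2458175335098) = 19324323572/175583952507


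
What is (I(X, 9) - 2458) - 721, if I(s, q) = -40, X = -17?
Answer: -3219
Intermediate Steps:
(I(X, 9) - 2458) - 721 = (-40 - 2458) - 721 = -2498 - 721 = -3219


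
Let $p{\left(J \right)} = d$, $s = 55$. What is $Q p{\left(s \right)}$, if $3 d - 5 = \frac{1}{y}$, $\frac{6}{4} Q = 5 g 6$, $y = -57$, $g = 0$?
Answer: $0$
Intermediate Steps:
$Q = 0$ ($Q = \frac{2 \cdot 5 \cdot 0 \cdot 6}{3} = \frac{2 \cdot 0 \cdot 6}{3} = \frac{2}{3} \cdot 0 = 0$)
$d = \frac{284}{171}$ ($d = \frac{5}{3} + \frac{1}{3 \left(-57\right)} = \frac{5}{3} + \frac{1}{3} \left(- \frac{1}{57}\right) = \frac{5}{3} - \frac{1}{171} = \frac{284}{171} \approx 1.6608$)
$p{\left(J \right)} = \frac{284}{171}$
$Q p{\left(s \right)} = 0 \cdot \frac{284}{171} = 0$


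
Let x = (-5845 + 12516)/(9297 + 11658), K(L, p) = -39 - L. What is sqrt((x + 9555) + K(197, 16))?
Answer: 2*sqrt(1023056187945)/20955 ≈ 96.537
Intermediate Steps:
x = 6671/20955 ≈ 0.31835
sqrt((x + 9555) + K(197, 16)) = sqrt((6671/20955 + 9555) + (-39 - 1*197)) = sqrt(200231696/20955 + (-39 - 197)) = sqrt(200231696/20955 - 236) = sqrt(195286316/20955) = 2*sqrt(1023056187945)/20955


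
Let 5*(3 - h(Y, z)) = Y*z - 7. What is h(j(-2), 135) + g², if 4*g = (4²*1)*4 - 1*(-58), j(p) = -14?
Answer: 26253/20 ≈ 1312.7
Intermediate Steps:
g = 61/2 (g = ((4²*1)*4 - 1*(-58))/4 = ((16*1)*4 + 58)/4 = (16*4 + 58)/4 = (64 + 58)/4 = (¼)*122 = 61/2 ≈ 30.500)
h(Y, z) = 22/5 - Y*z/5 (h(Y, z) = 3 - (Y*z - 7)/5 = 3 - (-7 + Y*z)/5 = 3 + (7/5 - Y*z/5) = 22/5 - Y*z/5)
h(j(-2), 135) + g² = (22/5 - ⅕*(-14)*135) + (61/2)² = (22/5 + 378) + 3721/4 = 1912/5 + 3721/4 = 26253/20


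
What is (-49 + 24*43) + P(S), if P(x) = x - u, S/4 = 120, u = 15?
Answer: 1448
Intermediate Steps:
S = 480 (S = 4*120 = 480)
P(x) = -15 + x (P(x) = x - 1*15 = x - 15 = -15 + x)
(-49 + 24*43) + P(S) = (-49 + 24*43) + (-15 + 480) = (-49 + 1032) + 465 = 983 + 465 = 1448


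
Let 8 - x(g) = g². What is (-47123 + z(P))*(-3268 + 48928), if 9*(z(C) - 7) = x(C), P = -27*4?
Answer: -6631354000/3 ≈ -2.2105e+9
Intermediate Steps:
P = -108
x(g) = 8 - g²
z(C) = 71/9 - C²/9 (z(C) = 7 + (8 - C²)/9 = 7 + (8/9 - C²/9) = 71/9 - C²/9)
(-47123 + z(P))*(-3268 + 48928) = (-47123 + (71/9 - ⅑*(-108)²))*(-3268 + 48928) = (-47123 + (71/9 - ⅑*11664))*45660 = (-47123 + (71/9 - 1296))*45660 = (-47123 - 11593/9)*45660 = -435700/9*45660 = -6631354000/3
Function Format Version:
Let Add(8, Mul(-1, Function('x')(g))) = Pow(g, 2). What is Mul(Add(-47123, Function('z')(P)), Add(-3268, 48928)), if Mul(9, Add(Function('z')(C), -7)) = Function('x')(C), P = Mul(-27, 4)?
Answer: Rational(-6631354000, 3) ≈ -2.2105e+9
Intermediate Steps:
P = -108
Function('x')(g) = Add(8, Mul(-1, Pow(g, 2)))
Function('z')(C) = Add(Rational(71, 9), Mul(Rational(-1, 9), Pow(C, 2))) (Function('z')(C) = Add(7, Mul(Rational(1, 9), Add(8, Mul(-1, Pow(C, 2))))) = Add(7, Add(Rational(8, 9), Mul(Rational(-1, 9), Pow(C, 2)))) = Add(Rational(71, 9), Mul(Rational(-1, 9), Pow(C, 2))))
Mul(Add(-47123, Function('z')(P)), Add(-3268, 48928)) = Mul(Add(-47123, Add(Rational(71, 9), Mul(Rational(-1, 9), Pow(-108, 2)))), Add(-3268, 48928)) = Mul(Add(-47123, Add(Rational(71, 9), Mul(Rational(-1, 9), 11664))), 45660) = Mul(Add(-47123, Add(Rational(71, 9), -1296)), 45660) = Mul(Add(-47123, Rational(-11593, 9)), 45660) = Mul(Rational(-435700, 9), 45660) = Rational(-6631354000, 3)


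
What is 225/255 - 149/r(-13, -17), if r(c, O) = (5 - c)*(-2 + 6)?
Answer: -1453/1224 ≈ -1.1871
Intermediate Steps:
r(c, O) = 20 - 4*c (r(c, O) = (5 - c)*4 = 20 - 4*c)
225/255 - 149/r(-13, -17) = 225/255 - 149/(20 - 4*(-13)) = 225*(1/255) - 149/(20 + 52) = 15/17 - 149/72 = -1453/1224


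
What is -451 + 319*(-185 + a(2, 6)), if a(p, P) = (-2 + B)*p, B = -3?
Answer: -62656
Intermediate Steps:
a(p, P) = -5*p (a(p, P) = (-2 - 3)*p = -5*p)
-451 + 319*(-185 + a(2, 6)) = -451 + 319*(-185 - 5*2) = -451 + 319*(-185 - 10) = -451 + 319*(-195) = -451 - 62205 = -62656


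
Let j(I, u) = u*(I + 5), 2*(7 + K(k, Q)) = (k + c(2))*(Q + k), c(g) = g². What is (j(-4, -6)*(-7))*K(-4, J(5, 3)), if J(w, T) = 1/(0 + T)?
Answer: -294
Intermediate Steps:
J(w, T) = 1/T
K(k, Q) = -7 + (4 + k)*(Q + k)/2 (K(k, Q) = -7 + ((k + 2²)*(Q + k))/2 = -7 + ((k + 4)*(Q + k))/2 = -7 + ((4 + k)*(Q + k))/2 = -7 + (4 + k)*(Q + k)/2)
j(I, u) = u*(5 + I)
(j(-4, -6)*(-7))*K(-4, J(5, 3)) = (-6*(5 - 4)*(-7))*(-7 + (½)*(-4)² + 2/3 + 2*(-4) + (½)*(-4)/3) = (-6*1*(-7))*(-7 + (½)*16 + 2*(⅓) - 8 + (½)*(⅓)*(-4)) = (-6*(-7))*(-7 + 8 + ⅔ - 8 - ⅔) = 42*(-7) = -294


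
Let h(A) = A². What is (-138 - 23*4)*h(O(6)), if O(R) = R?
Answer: -8280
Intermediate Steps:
(-138 - 23*4)*h(O(6)) = (-138 - 23*4)*6² = (-138 - 92)*36 = -230*36 = -8280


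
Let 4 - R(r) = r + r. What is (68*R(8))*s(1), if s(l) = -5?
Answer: 4080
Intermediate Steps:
R(r) = 4 - 2*r (R(r) = 4 - (r + r) = 4 - 2*r)
(68*R(8))*s(1) = (68*(4 - 2*8))*(-5) = (68*(4 - 16))*(-5) = (68*(-12))*(-5) = -816*(-5) = 4080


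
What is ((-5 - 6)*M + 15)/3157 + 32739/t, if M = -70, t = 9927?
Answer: 37049906/10446513 ≈ 3.5466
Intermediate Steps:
((-5 - 6)*M + 15)/3157 + 32739/t = ((-5 - 6)*(-70) + 15)/3157 + 32739/9927 = (-11*(-70) + 15)*(1/3157) + 32739*(1/9927) = (770 + 15)*(1/3157) + 10913/3309 = 785*(1/3157) + 10913/3309 = 785/3157 + 10913/3309 = 37049906/10446513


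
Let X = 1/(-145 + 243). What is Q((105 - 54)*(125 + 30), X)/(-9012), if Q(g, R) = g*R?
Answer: -2635/294392 ≈ -0.0089507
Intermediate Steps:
X = 1/98 ≈ 0.010204
Q(g, R) = R*g
Q((105 - 54)*(125 + 30), X)/(-9012) = (((105 - 54)*(125 + 30))/98)/(-9012) = ((51*155)/98)*(-1/9012) = ((1/98)*7905)*(-1/9012) = (7905/98)*(-1/9012) = -2635/294392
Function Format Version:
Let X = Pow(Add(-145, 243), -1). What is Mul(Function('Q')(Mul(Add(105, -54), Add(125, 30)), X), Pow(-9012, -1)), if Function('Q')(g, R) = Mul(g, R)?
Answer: Rational(-2635, 294392) ≈ -0.0089507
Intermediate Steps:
X = Rational(1, 98) (X = Pow(98, -1) = Rational(1, 98) ≈ 0.010204)
Function('Q')(g, R) = Mul(R, g)
Mul(Function('Q')(Mul(Add(105, -54), Add(125, 30)), X), Pow(-9012, -1)) = Mul(Mul(Rational(1, 98), Mul(Add(105, -54), Add(125, 30))), Pow(-9012, -1)) = Mul(Mul(Rational(1, 98), Mul(51, 155)), Rational(-1, 9012)) = Mul(Mul(Rational(1, 98), 7905), Rational(-1, 9012)) = Mul(Rational(7905, 98), Rational(-1, 9012)) = Rational(-2635, 294392)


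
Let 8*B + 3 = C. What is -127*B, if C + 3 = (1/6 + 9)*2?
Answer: -4699/24 ≈ -195.79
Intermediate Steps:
C = 46/3 (C = -3 + (1/6 + 9)*2 = -3 + (⅙ + 9)*2 = -3 + (55/6)*2 = -3 + 55/3 = 46/3 ≈ 15.333)
B = 37/24 (B = -3/8 + (⅛)*(46/3) = -3/8 + 23/12 = 37/24 ≈ 1.5417)
-127*B = -127*37/24 = -4699/24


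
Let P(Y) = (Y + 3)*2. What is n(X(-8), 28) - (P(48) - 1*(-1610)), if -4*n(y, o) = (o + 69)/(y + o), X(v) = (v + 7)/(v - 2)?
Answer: -962629/562 ≈ -1712.9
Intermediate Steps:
P(Y) = 6 + 2*Y (P(Y) = (3 + Y)*2 = 6 + 2*Y)
X(v) = (7 + v)/(-2 + v)
n(y, o) = -(69 + o)/(4*(o + y)) (n(y, o) = -(o + 69)/(4*(y + o)) = -(69 + o)/(4*(o + y)))
n(X(-8), 28) - (P(48) - 1*(-1610)) = (-69 - 1*28)/(4*(28 + (7 - 8)/(-2 - 8))) - ((6 + 2*48) - 1*(-1610)) = (-69 - 28)/(4*(28 - 1/(-10))) - ((6 + 96) + 1610) = (1/4)*(-97)/(28 - 1/10*(-1)) - (102 + 1610) = (1/4)*(-97)/(28 + 1/10) - 1*1712 = (1/4)*(-97)/(281/10) - 1712 = (1/4)*(10/281)*(-97) - 1712 = -485/562 - 1712 = -962629/562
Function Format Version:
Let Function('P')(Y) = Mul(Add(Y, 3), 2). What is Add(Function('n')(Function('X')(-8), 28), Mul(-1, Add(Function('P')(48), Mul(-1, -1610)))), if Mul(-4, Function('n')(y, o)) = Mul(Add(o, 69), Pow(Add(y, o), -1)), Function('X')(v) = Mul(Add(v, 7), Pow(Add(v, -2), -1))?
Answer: Rational(-962629, 562) ≈ -1712.9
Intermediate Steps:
Function('P')(Y) = Add(6, Mul(2, Y)) (Function('P')(Y) = Mul(Add(3, Y), 2) = Add(6, Mul(2, Y)))
Function('X')(v) = Mul(Pow(Add(-2, v), -1), Add(7, v)) (Function('X')(v) = Mul(Add(7, v), Pow(Add(-2, v), -1)) = Mul(Pow(Add(-2, v), -1), Add(7, v)))
Function('n')(y, o) = Mul(Rational(-1, 4), Pow(Add(o, y), -1), Add(69, o)) (Function('n')(y, o) = Mul(Rational(-1, 4), Mul(Add(o, 69), Pow(Add(y, o), -1))) = Mul(Rational(-1, 4), Mul(Add(69, o), Pow(Add(o, y), -1))) = Mul(Rational(-1, 4), Mul(Pow(Add(o, y), -1), Add(69, o))) = Mul(Rational(-1, 4), Pow(Add(o, y), -1), Add(69, o)))
Add(Function('n')(Function('X')(-8), 28), Mul(-1, Add(Function('P')(48), Mul(-1, -1610)))) = Add(Mul(Rational(1, 4), Pow(Add(28, Mul(Pow(Add(-2, -8), -1), Add(7, -8))), -1), Add(-69, Mul(-1, 28))), Mul(-1, Add(Add(6, Mul(2, 48)), Mul(-1, -1610)))) = Add(Mul(Rational(1, 4), Pow(Add(28, Mul(Pow(-10, -1), -1)), -1), Add(-69, -28)), Mul(-1, Add(Add(6, 96), 1610))) = Add(Mul(Rational(1, 4), Pow(Add(28, Mul(Rational(-1, 10), -1)), -1), -97), Mul(-1, Add(102, 1610))) = Add(Mul(Rational(1, 4), Pow(Add(28, Rational(1, 10)), -1), -97), Mul(-1, 1712)) = Add(Mul(Rational(1, 4), Pow(Rational(281, 10), -1), -97), -1712) = Add(Mul(Rational(1, 4), Rational(10, 281), -97), -1712) = Add(Rational(-485, 562), -1712) = Rational(-962629, 562)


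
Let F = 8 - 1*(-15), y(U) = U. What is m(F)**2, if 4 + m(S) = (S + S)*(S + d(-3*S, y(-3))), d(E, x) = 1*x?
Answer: 839056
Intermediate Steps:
d(E, x) = x
F = 23 (F = 8 + 15 = 23)
m(S) = -4 + 2*S*(-3 + S) (m(S) = -4 + (S + S)*(S - 3) = -4 + (2*S)*(-3 + S) = -4 + 2*S*(-3 + S))
m(F)**2 = (-4 - 6*23 + 2*23**2)**2 = (-4 - 138 + 2*529)**2 = (-4 - 138 + 1058)**2 = 916**2 = 839056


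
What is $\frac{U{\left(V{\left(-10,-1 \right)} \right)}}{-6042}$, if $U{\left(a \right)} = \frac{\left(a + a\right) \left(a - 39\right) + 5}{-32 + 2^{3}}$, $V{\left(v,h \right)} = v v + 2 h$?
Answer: $\frac{11569}{145008} \approx 0.079782$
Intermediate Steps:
$V{\left(v,h \right)} = v^{2} + 2 h$
$U{\left(a \right)} = - \frac{5}{24} - \frac{a \left(-39 + a\right)}{12}$ ($U{\left(a \right)} = \frac{2 a \left(-39 + a\right) + 5}{-32 + 8} = \frac{2 a \left(-39 + a\right) + 5}{-24} = \left(5 + 2 a \left(-39 + a\right)\right) \left(- \frac{1}{24}\right) = - \frac{5}{24} - \frac{a \left(-39 + a\right)}{12}$)
$\frac{U{\left(V{\left(-10,-1 \right)} \right)}}{-6042} = \frac{- \frac{5}{24} - \frac{\left(\left(-10\right)^{2} + 2 \left(-1\right)\right)^{2}}{12} + \frac{13 \left(\left(-10\right)^{2} + 2 \left(-1\right)\right)}{4}}{-6042} = \left(- \frac{5}{24} - \frac{\left(100 - 2\right)^{2}}{12} + \frac{13 \left(100 - 2\right)}{4}\right) \left(- \frac{1}{6042}\right) = \left(- \frac{5}{24} - \frac{98^{2}}{12} + \frac{13}{4} \cdot 98\right) \left(- \frac{1}{6042}\right) = \left(- \frac{5}{24} - \frac{2401}{3} + \frac{637}{2}\right) \left(- \frac{1}{6042}\right) = \left(- \frac{11569}{24}\right) \left(- \frac{1}{6042}\right) = \frac{11569}{145008}$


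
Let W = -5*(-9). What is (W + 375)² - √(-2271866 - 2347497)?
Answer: 176400 - I*√4619363 ≈ 1.764e+5 - 2149.3*I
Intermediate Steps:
W = 45
(W + 375)² - √(-2271866 - 2347497) = (45 + 375)² - √(-2271866 - 2347497) = 420² - √(-4619363) = 176400 - I*√4619363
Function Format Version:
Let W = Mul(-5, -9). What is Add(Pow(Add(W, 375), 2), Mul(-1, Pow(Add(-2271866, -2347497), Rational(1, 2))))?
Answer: Add(176400, Mul(-1, I, Pow(4619363, Rational(1, 2)))) ≈ Add(1.7640e+5, Mul(-2149.3, I))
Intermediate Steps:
W = 45
Add(Pow(Add(W, 375), 2), Mul(-1, Pow(Add(-2271866, -2347497), Rational(1, 2)))) = Add(Pow(Add(45, 375), 2), Mul(-1, Pow(Add(-2271866, -2347497), Rational(1, 2)))) = Add(Pow(420, 2), Mul(-1, Pow(-4619363, Rational(1, 2)))) = Add(176400, Mul(-1, Mul(I, Pow(4619363, Rational(1, 2))))) = Add(176400, Mul(-1, I, Pow(4619363, Rational(1, 2))))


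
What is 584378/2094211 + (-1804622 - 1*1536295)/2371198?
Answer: -5610909186643/4965788934778 ≈ -1.1299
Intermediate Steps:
584378/2094211 + (-1804622 - 1*1536295)/2371198 = 584378*(1/2094211) + (-1804622 - 1536295)*(1/2371198) = 584378/2094211 - 3340917*1/2371198 = 584378/2094211 - 3340917/2371198 = -5610909186643/4965788934778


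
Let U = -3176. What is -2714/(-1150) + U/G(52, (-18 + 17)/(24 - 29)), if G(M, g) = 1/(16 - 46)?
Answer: 2382059/25 ≈ 95282.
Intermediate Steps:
G(M, g) = -1/30 (G(M, g) = 1/(-30) = -1/30)
-2714/(-1150) + U/G(52, (-18 + 17)/(24 - 29)) = -2714/(-1150) - 3176/(-1/30) = -2714*(-1/1150) - 3176*(-30) = 59/25 + 95280 = 2382059/25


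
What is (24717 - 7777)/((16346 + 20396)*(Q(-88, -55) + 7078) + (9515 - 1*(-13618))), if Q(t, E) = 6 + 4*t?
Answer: 220/3212601 ≈ 6.8480e-5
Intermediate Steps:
(24717 - 7777)/((16346 + 20396)*(Q(-88, -55) + 7078) + (9515 - 1*(-13618))) = (24717 - 7777)/((16346 + 20396)*((6 + 4*(-88)) + 7078) + (9515 - 1*(-13618))) = 16940/(36742*((6 - 352) + 7078) + (9515 + 13618)) = 16940/(36742*(-346 + 7078) + 23133) = 16940/(36742*6732 + 23133) = 16940/(247347144 + 23133) = 16940/247370277 = 16940*(1/247370277) = 220/3212601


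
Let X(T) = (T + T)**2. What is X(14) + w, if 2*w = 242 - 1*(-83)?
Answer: 1893/2 ≈ 946.50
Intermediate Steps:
w = 325/2 (w = (242 - 1*(-83))/2 = (242 + 83)/2 = (1/2)*325 = 325/2 ≈ 162.50)
X(T) = 4*T**2 (X(T) = (2*T)**2 = 4*T**2)
X(14) + w = 4*14**2 + 325/2 = 4*196 + 325/2 = 784 + 325/2 = 1893/2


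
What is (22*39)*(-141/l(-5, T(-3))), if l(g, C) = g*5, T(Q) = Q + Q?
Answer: 120978/25 ≈ 4839.1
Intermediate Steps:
T(Q) = 2*Q
l(g, C) = 5*g
(22*39)*(-141/l(-5, T(-3))) = (22*39)*(-141/(5*(-5))) = 858*(-141/(-25)) = 858*(-141*(-1/25)) = 858*(141/25) = 120978/25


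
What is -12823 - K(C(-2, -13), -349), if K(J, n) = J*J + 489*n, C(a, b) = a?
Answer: 157834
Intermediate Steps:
K(J, n) = J**2 + 489*n
-12823 - K(C(-2, -13), -349) = -12823 - ((-2)**2 + 489*(-349)) = -12823 - (4 - 170661) = -12823 - 1*(-170657) = -12823 + 170657 = 157834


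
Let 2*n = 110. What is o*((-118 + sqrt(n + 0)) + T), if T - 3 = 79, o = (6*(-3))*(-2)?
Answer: -1296 + 36*sqrt(55) ≈ -1029.0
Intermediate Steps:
n = 55 (n = (1/2)*110 = 55)
o = 36 (o = -18*(-2) = 36)
T = 82 (T = 3 + 79 = 82)
o*((-118 + sqrt(n + 0)) + T) = 36*((-118 + sqrt(55 + 0)) + 82) = 36*((-118 + sqrt(55)) + 82) = 36*(-36 + sqrt(55)) = -1296 + 36*sqrt(55)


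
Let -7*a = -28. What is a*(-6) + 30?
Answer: 6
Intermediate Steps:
a = 4 (a = -1/7*(-28) = 4)
a*(-6) + 30 = 4*(-6) + 30 = -24 + 30 = 6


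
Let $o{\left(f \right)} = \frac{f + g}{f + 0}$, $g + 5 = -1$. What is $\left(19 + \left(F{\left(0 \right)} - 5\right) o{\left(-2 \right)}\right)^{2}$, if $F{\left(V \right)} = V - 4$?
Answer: $289$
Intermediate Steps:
$g = -6$ ($g = -5 - 1 = -6$)
$F{\left(V \right)} = -4 + V$
$o{\left(f \right)} = \frac{-6 + f}{f}$ ($o{\left(f \right)} = \frac{f - 6}{f + 0} = \frac{-6 + f}{f}$)
$\left(19 + \left(F{\left(0 \right)} - 5\right) o{\left(-2 \right)}\right)^{2} = \left(19 + \left(\left(-4 + 0\right) - 5\right) \frac{-6 - 2}{-2}\right)^{2} = \left(19 + \left(-4 - 5\right) \left(\left(- \frac{1}{2}\right) \left(-8\right)\right)\right)^{2} = \left(19 - 36\right)^{2} = \left(-17\right)^{2} = 289$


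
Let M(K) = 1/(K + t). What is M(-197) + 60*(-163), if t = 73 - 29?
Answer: -1496341/153 ≈ -9780.0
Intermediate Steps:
t = 44
M(K) = 1/(44 + K) (M(K) = 1/(K + 44) = 1/(44 + K))
M(-197) + 60*(-163) = 1/(44 - 197) + 60*(-163) = 1/(-153) - 9780 = -1/153 - 9780 = -1496341/153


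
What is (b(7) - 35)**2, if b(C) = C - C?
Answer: 1225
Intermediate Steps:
b(C) = 0
(b(7) - 35)**2 = (0 - 35)**2 = (-35)**2 = 1225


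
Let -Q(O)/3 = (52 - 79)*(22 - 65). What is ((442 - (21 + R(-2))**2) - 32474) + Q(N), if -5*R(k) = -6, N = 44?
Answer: -900196/25 ≈ -36008.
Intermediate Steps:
R(k) = 6/5 (R(k) = -1/5*(-6) = 6/5)
Q(O) = -3483 (Q(O) = -3*(52 - 79)*(22 - 65) = -(-81)*(-43) = -3*1161 = -3483)
((442 - (21 + R(-2))**2) - 32474) + Q(N) = ((442 - (21 + 6/5)**2) - 32474) - 3483 = ((442 - (111/5)**2) - 32474) - 3483 = ((442 - 1*12321/25) - 32474) - 3483 = ((442 - 12321/25) - 32474) - 3483 = (-1271/25 - 32474) - 3483 = -813121/25 - 3483 = -900196/25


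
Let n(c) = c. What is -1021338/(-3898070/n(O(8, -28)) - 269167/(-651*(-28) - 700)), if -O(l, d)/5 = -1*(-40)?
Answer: -3891741840/74208193 ≈ -52.444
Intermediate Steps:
O(l, d) = -200 (O(l, d) = -(-5)*(-40) = -5*40 = -200)
-1021338/(-3898070/n(O(8, -28)) - 269167/(-651*(-28) - 700)) = -1021338/(-3898070/(-200) - 269167/(-651*(-28) - 700)) = -1021338/(-3898070*(-1/200) - 269167/(18228 - 700)) = -1021338/(389807/20 - 269167/17528) = -1021338/1706788439/87640 = -1021338*87640/1706788439 = -3891741840/74208193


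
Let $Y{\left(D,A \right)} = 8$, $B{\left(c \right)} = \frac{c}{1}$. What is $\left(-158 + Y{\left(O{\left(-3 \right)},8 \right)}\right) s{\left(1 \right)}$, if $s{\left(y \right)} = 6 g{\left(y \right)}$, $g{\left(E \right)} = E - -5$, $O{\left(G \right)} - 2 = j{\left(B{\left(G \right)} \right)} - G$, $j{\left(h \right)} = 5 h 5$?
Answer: $-5400$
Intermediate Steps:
$B{\left(c \right)} = c$ ($B{\left(c \right)} = c 1 = c$)
$j{\left(h \right)} = 25 h$
$O{\left(G \right)} = 2 + 24 G$ ($O{\left(G \right)} = 2 + \left(25 G - G\right) = 2 + 24 G$)
$g{\left(E \right)} = 5 + E$ ($g{\left(E \right)} = E + 5 = 5 + E$)
$s{\left(y \right)} = 30 + 6 y$ ($s{\left(y \right)} = 6 \left(5 + y\right) = 30 + 6 y$)
$\left(-158 + Y{\left(O{\left(-3 \right)},8 \right)}\right) s{\left(1 \right)} = \left(-158 + 8\right) \left(30 + 6 \cdot 1\right) = - 150 \left(30 + 6\right) = \left(-150\right) 36 = -5400$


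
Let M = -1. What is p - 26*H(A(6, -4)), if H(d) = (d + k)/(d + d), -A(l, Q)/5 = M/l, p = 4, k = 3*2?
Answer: -513/5 ≈ -102.60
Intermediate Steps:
k = 6
A(l, Q) = 5/l (A(l, Q) = -(-5)/l = 5/l)
H(d) = (6 + d)/(2*d) (H(d) = (d + 6)/(d + d) = (6 + d)/((2*d)) = (6 + d)*(1/(2*d)) = (6 + d)/(2*d))
p - 26*H(A(6, -4)) = 4 - 13*(6 + 5/6)/(5/6) = 4 - 13*(6 + 5*(⅙))/(5*(⅙)) = 4 - 13*(6 + ⅚)/⅚ = 4 - 13*6*41/(5*6) = 4 - 26*41/10 = 4 - 533/5 = -513/5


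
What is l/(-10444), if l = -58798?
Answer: 29399/5222 ≈ 5.6298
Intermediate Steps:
l/(-10444) = -58798/(-10444) = -58798*(-1/10444) = 29399/5222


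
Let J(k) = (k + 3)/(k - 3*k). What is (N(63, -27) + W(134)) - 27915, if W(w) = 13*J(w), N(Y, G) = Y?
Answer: -7466117/268 ≈ -27859.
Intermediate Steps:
J(k) = -(3 + k)/(2*k) (J(k) = (3 + k)/((-2*k)) = (3 + k)*(-1/(2*k)) = -(3 + k)/(2*k))
W(w) = 13*(-3 - w)/(2*w) (W(w) = 13*((-3 - w)/(2*w)) = 13*(-3 - w)/(2*w))
(N(63, -27) + W(134)) - 27915 = (63 + (13/2)*(-3 - 1*134)/134) - 27915 = (63 + (13/2)*(1/134)*(-3 - 134)) - 27915 = (63 + (13/2)*(1/134)*(-137)) - 27915 = (63 - 1781/268) - 27915 = 15103/268 - 27915 = -7466117/268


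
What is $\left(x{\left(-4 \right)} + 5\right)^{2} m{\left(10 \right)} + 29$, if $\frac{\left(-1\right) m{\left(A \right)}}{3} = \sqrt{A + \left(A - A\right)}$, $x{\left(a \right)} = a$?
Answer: $29 - 3 \sqrt{10} \approx 19.513$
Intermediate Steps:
$m{\left(A \right)} = - 3 \sqrt{A}$ ($m{\left(A \right)} = - 3 \sqrt{A + \left(A - A\right)} = - 3 \sqrt{A + 0} = - 3 \sqrt{A}$)
$\left(x{\left(-4 \right)} + 5\right)^{2} m{\left(10 \right)} + 29 = \left(-4 + 5\right)^{2} \left(- 3 \sqrt{10}\right) + 29 = 1^{2} \left(- 3 \sqrt{10}\right) + 29 = 1 \left(- 3 \sqrt{10}\right) + 29 = - 3 \sqrt{10} + 29 = 29 - 3 \sqrt{10}$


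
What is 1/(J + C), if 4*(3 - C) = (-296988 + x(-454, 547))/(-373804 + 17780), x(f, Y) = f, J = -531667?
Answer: -712048/378570436593 ≈ -1.8809e-6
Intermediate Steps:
C = 1987423/712048 (C = 3 - (-296988 - 454)/(4*(-373804 + 17780)) = 3 - (-148721)/(2*(-356024)) = 3 - (-148721)*(-1)/(2*356024) = 3 - ¼*148721/178012 = 3 - 148721/712048 = 1987423/712048 ≈ 2.7911)
1/(J + C) = 1/(-531667 + 1987423/712048) = 1/(-378570436593/712048) = -712048/378570436593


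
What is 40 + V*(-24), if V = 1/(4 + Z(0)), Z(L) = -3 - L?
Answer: 16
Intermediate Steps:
V = 1 (V = 1/(4 + (-3 - 1*0)) = 1/(4 + (-3 + 0)) = 1/(4 - 3) = 1/1 = 1)
40 + V*(-24) = 40 + 1*(-24) = 40 - 24 = 16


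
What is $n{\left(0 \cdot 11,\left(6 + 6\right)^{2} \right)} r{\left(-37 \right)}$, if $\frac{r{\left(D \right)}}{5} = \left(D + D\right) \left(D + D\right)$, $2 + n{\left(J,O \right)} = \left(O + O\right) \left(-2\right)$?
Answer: $-15825640$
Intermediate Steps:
$n{\left(J,O \right)} = -2 - 4 O$ ($n{\left(J,O \right)} = -2 + \left(O + O\right) \left(-2\right) = -2 + 2 O \left(-2\right) = -2 - 4 O$)
$r{\left(D \right)} = 20 D^{2}$ ($r{\left(D \right)} = 5 \left(D + D\right) \left(D + D\right) = 5 \cdot 2 D 2 D = 5 \cdot 4 D^{2} = 20 D^{2}$)
$n{\left(0 \cdot 11,\left(6 + 6\right)^{2} \right)} r{\left(-37 \right)} = \left(-2 - 4 \left(6 + 6\right)^{2}\right) 20 \left(-37\right)^{2} = \left(-2 - 4 \cdot 12^{2}\right) 20 \cdot 1369 = \left(-2 - 576\right) 27380 = \left(-578\right) 27380 = -15825640$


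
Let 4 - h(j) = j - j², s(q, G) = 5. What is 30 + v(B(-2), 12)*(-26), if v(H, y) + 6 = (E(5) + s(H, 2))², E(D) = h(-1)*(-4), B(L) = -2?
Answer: -9200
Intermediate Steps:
h(j) = 4 + j² - j (h(j) = 4 - (j - j²) = 4 + (j² - j) = 4 + j² - j)
E(D) = -24 (E(D) = (4 + (-1)² - 1*(-1))*(-4) = (4 + 1 + 1)*(-4) = 6*(-4) = -24)
v(H, y) = 355 (v(H, y) = -6 + (-24 + 5)² = -6 + (-19)² = -6 + 361 = 355)
30 + v(B(-2), 12)*(-26) = 30 + 355*(-26) = 30 - 9230 = -9200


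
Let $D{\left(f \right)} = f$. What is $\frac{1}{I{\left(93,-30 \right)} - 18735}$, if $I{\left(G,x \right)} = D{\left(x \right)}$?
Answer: $- \frac{1}{18765} \approx -5.3291 \cdot 10^{-5}$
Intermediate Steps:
$I{\left(G,x \right)} = x$
$\frac{1}{I{\left(93,-30 \right)} - 18735} = \frac{1}{-30 - 18735} = \frac{1}{-18765} = - \frac{1}{18765}$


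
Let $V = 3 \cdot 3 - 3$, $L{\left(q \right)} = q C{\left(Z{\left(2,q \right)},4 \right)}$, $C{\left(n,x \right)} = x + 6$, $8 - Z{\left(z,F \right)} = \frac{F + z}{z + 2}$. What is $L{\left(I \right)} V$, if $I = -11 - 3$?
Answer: $-840$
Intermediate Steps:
$I = -14$
$Z{\left(z,F \right)} = 8 - \frac{F + z}{2 + z}$ ($Z{\left(z,F \right)} = 8 - \frac{F + z}{z + 2} = 8 - \frac{F + z}{2 + z}$)
$C{\left(n,x \right)} = 6 + x$
$L{\left(q \right)} = 10 q$ ($L{\left(q \right)} = q \left(6 + 4\right) = q 10 = 10 q$)
$V = 6$ ($V = 9 - 3 = 6$)
$L{\left(I \right)} V = 10 \left(-14\right) 6 = \left(-140\right) 6 = -840$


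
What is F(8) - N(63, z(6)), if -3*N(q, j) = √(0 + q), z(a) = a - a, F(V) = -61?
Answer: -61 + √7 ≈ -58.354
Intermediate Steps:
z(a) = 0
N(q, j) = -√q/3 (N(q, j) = -√(0 + q)/3 = -√q/3)
F(8) - N(63, z(6)) = -61 - (-1)*√63/3 = -61 - (-1)*3*√7/3 = -61 - (-1)*√7 = -61 + √7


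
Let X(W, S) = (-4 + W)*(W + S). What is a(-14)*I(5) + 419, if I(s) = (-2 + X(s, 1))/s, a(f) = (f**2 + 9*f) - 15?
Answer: 463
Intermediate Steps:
X(W, S) = (-4 + W)*(S + W)
a(f) = -15 + f**2 + 9*f
I(s) = (-6 + s**2 - 3*s)/s (I(s) = (-2 + (s**2 - 4*1 - 4*s + 1*s))/s = (-2 + (s**2 - 4 - 4*s + s))/s = (-2 + (-4 + s**2 - 3*s))/s = (-6 + s**2 - 3*s)/s)
a(-14)*I(5) + 419 = (-15 + (-14)**2 + 9*(-14))*(-3 + 5 - 6/5) + 419 = (-15 + 196 - 126)*(-3 + 5 - 6*1/5) + 419 = 55*(-3 + 5 - 6/5) + 419 = 55*(4/5) + 419 = 44 + 419 = 463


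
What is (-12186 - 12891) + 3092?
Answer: -21985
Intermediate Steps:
(-12186 - 12891) + 3092 = -25077 + 3092 = -21985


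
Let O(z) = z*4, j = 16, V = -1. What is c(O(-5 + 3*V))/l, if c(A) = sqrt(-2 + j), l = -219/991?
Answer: -991*sqrt(14)/219 ≈ -16.931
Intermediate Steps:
l = -219/991 (l = -219*1/991 = -219/991 ≈ -0.22099)
O(z) = 4*z
c(A) = sqrt(14) (c(A) = sqrt(-2 + 16) = sqrt(14))
c(O(-5 + 3*V))/l = sqrt(14)/(-219/991) = sqrt(14)*(-991/219) = -991*sqrt(14)/219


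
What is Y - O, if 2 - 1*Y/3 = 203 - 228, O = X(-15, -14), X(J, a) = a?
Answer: 95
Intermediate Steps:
O = -14
Y = 81 (Y = 6 - 3*(203 - 228) = 6 - 3*(-25) = 6 + 75 = 81)
Y - O = 81 - 1*(-14) = 81 + 14 = 95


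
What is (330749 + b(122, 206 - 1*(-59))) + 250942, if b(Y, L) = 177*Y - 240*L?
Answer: 539685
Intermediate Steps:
b(Y, L) = -240*L + 177*Y
(330749 + b(122, 206 - 1*(-59))) + 250942 = (330749 + (-240*(206 - 1*(-59)) + 177*122)) + 250942 = (330749 + (-240*(206 + 59) + 21594)) + 250942 = (330749 + (-240*265 + 21594)) + 250942 = (330749 + (-63600 + 21594)) + 250942 = (330749 - 42006) + 250942 = 288743 + 250942 = 539685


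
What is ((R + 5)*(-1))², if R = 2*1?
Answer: 49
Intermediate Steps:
R = 2
((R + 5)*(-1))² = ((2 + 5)*(-1))² = (7*(-1))² = (-7)² = 49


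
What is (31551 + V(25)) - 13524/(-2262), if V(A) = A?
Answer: 11906406/377 ≈ 31582.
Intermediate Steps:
(31551 + V(25)) - 13524/(-2262) = (31551 + 25) - 13524/(-2262) = 31576 - 13524*(-1/2262) = 31576 + 2254/377 = 11906406/377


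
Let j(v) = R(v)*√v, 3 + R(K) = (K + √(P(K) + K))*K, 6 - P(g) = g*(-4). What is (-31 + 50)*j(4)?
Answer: 494 + 152*√26 ≈ 1269.1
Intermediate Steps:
P(g) = 6 + 4*g (P(g) = 6 - g*(-4) = 6 - (-4)*g = 6 + 4*g)
R(K) = -3 + K*(K + √(6 + 5*K)) (R(K) = -3 + (K + √((6 + 4*K) + K))*K = -3 + (K + √(6 + 5*K))*K = -3 + K*(K + √(6 + 5*K)))
j(v) = √v*(-3 + v² + v*√(6 + 5*v)) (j(v) = (-3 + v² + v*√(6 + 5*v))*√v = √v*(-3 + v² + v*√(6 + 5*v)))
(-31 + 50)*j(4) = (-31 + 50)*(√4*(-3 + 4² + 4*√(6 + 5*4))) = 19*(2*(-3 + 16 + 4*√(6 + 20))) = 19*(2*(-3 + 16 + 4*√26)) = 19*(2*(13 + 4*√26)) = 19*(26 + 8*√26) = 494 + 152*√26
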